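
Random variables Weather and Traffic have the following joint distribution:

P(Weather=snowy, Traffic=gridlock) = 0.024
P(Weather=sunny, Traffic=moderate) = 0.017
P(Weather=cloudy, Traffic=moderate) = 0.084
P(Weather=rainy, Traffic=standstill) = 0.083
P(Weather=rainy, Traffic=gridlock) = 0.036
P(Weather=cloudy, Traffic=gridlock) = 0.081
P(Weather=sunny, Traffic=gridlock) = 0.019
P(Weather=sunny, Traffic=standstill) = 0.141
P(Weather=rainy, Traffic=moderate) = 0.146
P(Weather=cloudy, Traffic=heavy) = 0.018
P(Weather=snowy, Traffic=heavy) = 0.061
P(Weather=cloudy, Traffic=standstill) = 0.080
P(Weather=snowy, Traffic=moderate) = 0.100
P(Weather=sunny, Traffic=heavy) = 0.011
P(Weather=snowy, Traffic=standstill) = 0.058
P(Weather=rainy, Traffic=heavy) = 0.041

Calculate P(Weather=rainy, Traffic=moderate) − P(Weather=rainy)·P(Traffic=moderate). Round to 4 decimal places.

P(Weather=rainy) = 0.146 + 0.041 + 0.036 + 0.083 = 0.306.
P(Traffic=moderate) = 0.017 + 0.084 + 0.146 + 0.100 = 0.347.
P(Weather=rainy, Traffic=moderate) − P(Weather=rainy)P(Traffic=moderate) = 0.146 − 0.306×0.347 = 0.0398.

0.0398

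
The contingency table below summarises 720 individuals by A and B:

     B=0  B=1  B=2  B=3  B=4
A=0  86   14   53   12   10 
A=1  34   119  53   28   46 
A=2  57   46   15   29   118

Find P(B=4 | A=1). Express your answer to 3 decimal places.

0.164

Total with A=1: 34 + 119 + 53 + 28 + 46 = 280.
P(B=4 | A=1) = 46/280 = 0.164.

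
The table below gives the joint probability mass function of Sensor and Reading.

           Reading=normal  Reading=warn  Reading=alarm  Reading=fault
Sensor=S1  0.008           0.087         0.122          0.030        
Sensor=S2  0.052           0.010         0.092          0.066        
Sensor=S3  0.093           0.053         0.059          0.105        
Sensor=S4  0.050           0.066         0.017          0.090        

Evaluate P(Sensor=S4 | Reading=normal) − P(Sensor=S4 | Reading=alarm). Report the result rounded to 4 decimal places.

P(Reading=normal) = 0.008 + 0.052 + 0.093 + 0.050 = 0.203; P(Sensor=S4 | Reading=normal) = 0.050/0.203 = 0.24631.
P(Reading=alarm) = 0.122 + 0.092 + 0.059 + 0.017 = 0.290; P(Sensor=S4 | Reading=alarm) = 0.017/0.290 = 0.05862.
Difference = 0.1877.

0.1877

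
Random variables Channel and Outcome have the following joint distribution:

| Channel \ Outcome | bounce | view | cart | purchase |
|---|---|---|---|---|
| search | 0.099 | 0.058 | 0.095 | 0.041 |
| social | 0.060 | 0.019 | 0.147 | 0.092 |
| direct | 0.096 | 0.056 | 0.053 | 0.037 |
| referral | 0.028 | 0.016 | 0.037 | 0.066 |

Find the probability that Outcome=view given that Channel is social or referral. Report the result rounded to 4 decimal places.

0.0753

P(Channel=social) = 0.060 + 0.019 + 0.147 + 0.092 = 0.318.
P(Channel=referral) = 0.028 + 0.016 + 0.037 + 0.066 = 0.147.
P(Channel ∈ {social, referral}) = 0.318 + 0.147 = 0.465; P(Outcome=view, Channel ∈ {social, referral}) = 0.019 + 0.016 = 0.035.
P(Outcome=view | Channel ∈ {social, referral}) = 0.035/0.465 = 0.0753.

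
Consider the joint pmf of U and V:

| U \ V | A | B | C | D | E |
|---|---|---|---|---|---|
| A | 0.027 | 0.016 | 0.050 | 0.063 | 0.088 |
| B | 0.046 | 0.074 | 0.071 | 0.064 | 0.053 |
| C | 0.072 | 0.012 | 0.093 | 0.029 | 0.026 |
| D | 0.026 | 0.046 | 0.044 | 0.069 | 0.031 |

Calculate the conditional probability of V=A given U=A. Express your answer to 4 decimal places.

0.1107

P(U=A) = 0.027 + 0.016 + 0.050 + 0.063 + 0.088 = 0.244.
P(V=A | U=A) = 0.027/0.244 = 0.1107.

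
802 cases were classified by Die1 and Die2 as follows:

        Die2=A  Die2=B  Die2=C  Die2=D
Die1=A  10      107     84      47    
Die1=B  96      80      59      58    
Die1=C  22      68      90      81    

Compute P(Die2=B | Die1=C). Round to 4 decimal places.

0.2605

Total with Die1=C: 22 + 68 + 90 + 81 = 261.
P(Die2=B | Die1=C) = 68/261 = 0.2605.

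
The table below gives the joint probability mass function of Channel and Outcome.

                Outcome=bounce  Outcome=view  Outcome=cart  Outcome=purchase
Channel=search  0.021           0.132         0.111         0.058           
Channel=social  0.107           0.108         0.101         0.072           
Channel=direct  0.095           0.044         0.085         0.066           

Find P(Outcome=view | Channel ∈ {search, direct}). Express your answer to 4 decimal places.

0.2876

P(Channel=search) = 0.021 + 0.132 + 0.111 + 0.058 = 0.322.
P(Channel=direct) = 0.095 + 0.044 + 0.085 + 0.066 = 0.290.
P(Channel ∈ {search, direct}) = 0.322 + 0.290 = 0.612; P(Outcome=view, Channel ∈ {search, direct}) = 0.132 + 0.044 = 0.176.
P(Outcome=view | Channel ∈ {search, direct}) = 0.176/0.612 = 0.2876.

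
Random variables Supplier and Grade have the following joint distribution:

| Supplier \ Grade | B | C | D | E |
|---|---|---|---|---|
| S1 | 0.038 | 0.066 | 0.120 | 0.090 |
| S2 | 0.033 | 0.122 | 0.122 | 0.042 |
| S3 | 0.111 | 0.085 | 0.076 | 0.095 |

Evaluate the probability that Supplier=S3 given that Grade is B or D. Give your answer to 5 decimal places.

P(Grade=B) = 0.038 + 0.033 + 0.111 = 0.182.
P(Grade=D) = 0.120 + 0.122 + 0.076 = 0.318.
P(Grade ∈ {B, D}) = 0.182 + 0.318 = 0.500; P(Supplier=S3, Grade ∈ {B, D}) = 0.111 + 0.076 = 0.187.
P(Supplier=S3 | Grade ∈ {B, D}) = 0.187/0.500 = 0.37400.

0.37400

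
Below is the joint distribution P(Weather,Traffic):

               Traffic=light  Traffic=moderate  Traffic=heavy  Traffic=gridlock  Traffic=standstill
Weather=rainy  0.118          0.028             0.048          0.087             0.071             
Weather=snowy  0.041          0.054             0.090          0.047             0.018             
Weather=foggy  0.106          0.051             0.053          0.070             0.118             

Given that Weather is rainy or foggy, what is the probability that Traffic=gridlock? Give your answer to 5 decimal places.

P(Weather=rainy) = 0.118 + 0.028 + 0.048 + 0.087 + 0.071 = 0.352.
P(Weather=foggy) = 0.106 + 0.051 + 0.053 + 0.070 + 0.118 = 0.398.
P(Weather ∈ {rainy, foggy}) = 0.352 + 0.398 = 0.750; P(Traffic=gridlock, Weather ∈ {rainy, foggy}) = 0.087 + 0.070 = 0.157.
P(Traffic=gridlock | Weather ∈ {rainy, foggy}) = 0.157/0.750 = 0.20933.

0.20933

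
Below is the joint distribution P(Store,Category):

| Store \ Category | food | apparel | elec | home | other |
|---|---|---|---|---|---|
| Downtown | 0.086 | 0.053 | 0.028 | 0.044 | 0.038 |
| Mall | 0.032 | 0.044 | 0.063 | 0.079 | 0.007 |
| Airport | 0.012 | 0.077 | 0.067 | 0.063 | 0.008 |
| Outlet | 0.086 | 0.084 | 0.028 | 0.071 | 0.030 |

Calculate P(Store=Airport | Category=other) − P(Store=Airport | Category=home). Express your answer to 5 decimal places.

P(Category=other) = 0.038 + 0.007 + 0.008 + 0.030 = 0.083; P(Store=Airport | Category=other) = 0.008/0.083 = 0.096386.
P(Category=home) = 0.044 + 0.079 + 0.063 + 0.071 = 0.257; P(Store=Airport | Category=home) = 0.063/0.257 = 0.245136.
Difference = -0.14875.

-0.14875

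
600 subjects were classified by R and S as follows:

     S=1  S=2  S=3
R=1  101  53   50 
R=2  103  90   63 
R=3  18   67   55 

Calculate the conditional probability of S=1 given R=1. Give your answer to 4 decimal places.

0.4951

Total with R=1: 101 + 53 + 50 = 204.
P(S=1 | R=1) = 101/204 = 0.4951.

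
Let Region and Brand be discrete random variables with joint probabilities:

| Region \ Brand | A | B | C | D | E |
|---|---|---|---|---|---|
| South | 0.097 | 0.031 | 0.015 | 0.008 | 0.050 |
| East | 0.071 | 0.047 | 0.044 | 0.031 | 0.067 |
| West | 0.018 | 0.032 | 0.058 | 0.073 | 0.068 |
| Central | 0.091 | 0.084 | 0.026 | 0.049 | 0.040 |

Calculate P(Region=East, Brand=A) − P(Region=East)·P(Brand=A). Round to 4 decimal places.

P(Region=East) = 0.071 + 0.047 + 0.044 + 0.031 + 0.067 = 0.260.
P(Brand=A) = 0.097 + 0.071 + 0.018 + 0.091 = 0.277.
P(Region=East, Brand=A) − P(Region=East)P(Brand=A) = 0.071 − 0.260×0.277 = -0.0010.

-0.0010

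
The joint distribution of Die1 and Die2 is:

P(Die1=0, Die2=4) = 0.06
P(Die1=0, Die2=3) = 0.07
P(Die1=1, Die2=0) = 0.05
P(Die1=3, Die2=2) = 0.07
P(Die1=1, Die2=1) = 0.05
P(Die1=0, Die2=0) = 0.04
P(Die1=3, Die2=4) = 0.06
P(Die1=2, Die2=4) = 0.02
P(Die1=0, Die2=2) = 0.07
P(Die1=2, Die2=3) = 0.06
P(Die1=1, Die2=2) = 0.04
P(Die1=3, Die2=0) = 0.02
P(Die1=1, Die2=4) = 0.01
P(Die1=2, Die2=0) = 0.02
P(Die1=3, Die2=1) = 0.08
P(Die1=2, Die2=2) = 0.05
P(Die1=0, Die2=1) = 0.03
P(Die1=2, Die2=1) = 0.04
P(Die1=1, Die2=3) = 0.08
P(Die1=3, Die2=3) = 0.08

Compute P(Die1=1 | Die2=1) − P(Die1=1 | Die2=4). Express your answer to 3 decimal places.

P(Die2=1) = 0.03 + 0.05 + 0.04 + 0.08 = 0.20; P(Die1=1 | Die2=1) = 0.05/0.20 = 0.2500.
P(Die2=4) = 0.06 + 0.01 + 0.02 + 0.06 = 0.15; P(Die1=1 | Die2=4) = 0.01/0.15 = 0.0667.
Difference = 0.183.

0.183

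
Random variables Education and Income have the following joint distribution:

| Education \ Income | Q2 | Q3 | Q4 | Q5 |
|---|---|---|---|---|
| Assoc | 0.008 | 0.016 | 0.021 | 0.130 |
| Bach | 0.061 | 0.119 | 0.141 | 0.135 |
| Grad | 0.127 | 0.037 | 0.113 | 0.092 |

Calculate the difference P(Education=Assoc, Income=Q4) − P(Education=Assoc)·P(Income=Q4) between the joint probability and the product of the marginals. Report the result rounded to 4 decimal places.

-0.0271

P(Education=Assoc) = 0.008 + 0.016 + 0.021 + 0.130 = 0.175.
P(Income=Q4) = 0.021 + 0.141 + 0.113 = 0.275.
P(Education=Assoc, Income=Q4) − P(Education=Assoc)P(Income=Q4) = 0.021 − 0.175×0.275 = -0.0271.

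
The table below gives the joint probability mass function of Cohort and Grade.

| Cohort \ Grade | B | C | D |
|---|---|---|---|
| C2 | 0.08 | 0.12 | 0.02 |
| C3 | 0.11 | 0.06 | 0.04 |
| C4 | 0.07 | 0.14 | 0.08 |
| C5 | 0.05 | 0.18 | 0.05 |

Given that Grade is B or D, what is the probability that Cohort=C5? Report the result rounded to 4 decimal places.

0.2000

P(Grade=B) = 0.08 + 0.11 + 0.07 + 0.05 = 0.31.
P(Grade=D) = 0.02 + 0.04 + 0.08 + 0.05 = 0.19.
P(Grade ∈ {B, D}) = 0.31 + 0.19 = 0.50; P(Cohort=C5, Grade ∈ {B, D}) = 0.05 + 0.05 = 0.10.
P(Cohort=C5 | Grade ∈ {B, D}) = 0.10/0.50 = 0.2000.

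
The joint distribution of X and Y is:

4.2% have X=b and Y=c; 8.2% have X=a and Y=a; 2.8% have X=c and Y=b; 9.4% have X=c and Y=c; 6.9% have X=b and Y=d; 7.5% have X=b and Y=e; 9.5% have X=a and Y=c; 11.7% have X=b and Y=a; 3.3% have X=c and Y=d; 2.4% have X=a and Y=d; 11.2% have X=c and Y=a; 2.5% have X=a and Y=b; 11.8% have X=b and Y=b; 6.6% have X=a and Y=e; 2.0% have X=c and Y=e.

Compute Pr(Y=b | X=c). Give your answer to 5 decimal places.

0.09756

P(X=c) = 0.112 + 0.028 + 0.094 + 0.033 + 0.020 = 0.287.
P(Y=b | X=c) = 0.028/0.287 = 0.09756.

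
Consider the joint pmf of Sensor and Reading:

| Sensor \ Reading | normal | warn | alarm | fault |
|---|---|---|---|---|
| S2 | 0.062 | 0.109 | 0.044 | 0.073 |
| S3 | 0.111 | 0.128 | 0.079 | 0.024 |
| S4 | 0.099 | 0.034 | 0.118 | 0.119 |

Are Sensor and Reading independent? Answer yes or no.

no

P(Sensor=S4) = 0.370 and P(Reading=warn) = 0.271, so their product is 0.10027, but P(Sensor=S4, Reading=warn) = 0.034. Since these differ, Sensor and Reading are not independent.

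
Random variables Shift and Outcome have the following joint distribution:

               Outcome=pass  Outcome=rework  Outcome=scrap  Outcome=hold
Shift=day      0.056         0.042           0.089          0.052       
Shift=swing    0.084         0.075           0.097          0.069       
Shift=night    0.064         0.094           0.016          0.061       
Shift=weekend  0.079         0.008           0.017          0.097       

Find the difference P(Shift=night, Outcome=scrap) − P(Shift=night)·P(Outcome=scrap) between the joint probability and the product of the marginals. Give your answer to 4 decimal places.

P(Shift=night) = 0.064 + 0.094 + 0.016 + 0.061 = 0.235.
P(Outcome=scrap) = 0.089 + 0.097 + 0.016 + 0.017 = 0.219.
P(Shift=night, Outcome=scrap) − P(Shift=night)P(Outcome=scrap) = 0.016 − 0.235×0.219 = -0.0355.

-0.0355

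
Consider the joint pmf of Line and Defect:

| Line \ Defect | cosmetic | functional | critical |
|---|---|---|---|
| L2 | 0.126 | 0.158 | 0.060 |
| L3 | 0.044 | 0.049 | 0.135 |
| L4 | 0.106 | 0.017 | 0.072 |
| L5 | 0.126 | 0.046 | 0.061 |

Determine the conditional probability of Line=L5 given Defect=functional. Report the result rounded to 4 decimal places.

0.1704

P(Defect=functional) = 0.158 + 0.049 + 0.017 + 0.046 = 0.270.
P(Line=L5 | Defect=functional) = 0.046/0.270 = 0.1704.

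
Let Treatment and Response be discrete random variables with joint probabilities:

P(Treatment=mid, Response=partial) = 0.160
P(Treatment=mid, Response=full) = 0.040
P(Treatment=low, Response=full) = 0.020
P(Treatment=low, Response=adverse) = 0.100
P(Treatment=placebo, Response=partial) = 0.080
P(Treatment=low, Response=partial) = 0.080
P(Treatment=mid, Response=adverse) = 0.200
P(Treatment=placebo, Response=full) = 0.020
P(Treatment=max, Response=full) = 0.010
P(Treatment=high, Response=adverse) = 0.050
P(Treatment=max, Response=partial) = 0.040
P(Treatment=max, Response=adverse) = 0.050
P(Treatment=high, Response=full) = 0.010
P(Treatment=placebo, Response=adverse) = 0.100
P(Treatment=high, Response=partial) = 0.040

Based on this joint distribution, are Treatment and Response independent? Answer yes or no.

Every cell satisfies P(Treatment,Response) = P(Treatment)·P(Response). For instance P(Treatment=high) = 0.100, P(Response=adverse) = 0.500, and 0.100×0.500 = 0.050 matches the joint entry. So Treatment and Response are independent.

yes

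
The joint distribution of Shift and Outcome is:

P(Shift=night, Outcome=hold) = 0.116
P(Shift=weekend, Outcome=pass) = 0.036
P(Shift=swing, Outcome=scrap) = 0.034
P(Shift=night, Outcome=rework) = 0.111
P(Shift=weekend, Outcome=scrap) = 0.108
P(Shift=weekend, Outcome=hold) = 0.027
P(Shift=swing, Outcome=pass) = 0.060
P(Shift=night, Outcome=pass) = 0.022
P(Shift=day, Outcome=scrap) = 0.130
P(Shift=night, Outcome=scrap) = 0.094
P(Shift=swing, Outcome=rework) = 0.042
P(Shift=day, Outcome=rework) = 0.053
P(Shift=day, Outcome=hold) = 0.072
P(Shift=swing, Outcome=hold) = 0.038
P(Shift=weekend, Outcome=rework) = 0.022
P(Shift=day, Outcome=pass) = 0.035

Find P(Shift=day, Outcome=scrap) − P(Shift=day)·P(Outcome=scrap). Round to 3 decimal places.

P(Shift=day) = 0.035 + 0.053 + 0.130 + 0.072 = 0.290.
P(Outcome=scrap) = 0.130 + 0.034 + 0.094 + 0.108 = 0.366.
P(Shift=day, Outcome=scrap) − P(Shift=day)P(Outcome=scrap) = 0.130 − 0.290×0.366 = 0.024.

0.024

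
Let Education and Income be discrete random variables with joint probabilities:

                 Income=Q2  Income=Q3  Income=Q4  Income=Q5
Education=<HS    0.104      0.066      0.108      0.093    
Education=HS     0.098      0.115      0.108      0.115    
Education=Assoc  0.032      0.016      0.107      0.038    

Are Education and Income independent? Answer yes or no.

P(Education=Assoc) = 0.193 and P(Income=Q4) = 0.323, so their product is 0.06234, but P(Education=Assoc, Income=Q4) = 0.107. Since these differ, Education and Income are not independent.

no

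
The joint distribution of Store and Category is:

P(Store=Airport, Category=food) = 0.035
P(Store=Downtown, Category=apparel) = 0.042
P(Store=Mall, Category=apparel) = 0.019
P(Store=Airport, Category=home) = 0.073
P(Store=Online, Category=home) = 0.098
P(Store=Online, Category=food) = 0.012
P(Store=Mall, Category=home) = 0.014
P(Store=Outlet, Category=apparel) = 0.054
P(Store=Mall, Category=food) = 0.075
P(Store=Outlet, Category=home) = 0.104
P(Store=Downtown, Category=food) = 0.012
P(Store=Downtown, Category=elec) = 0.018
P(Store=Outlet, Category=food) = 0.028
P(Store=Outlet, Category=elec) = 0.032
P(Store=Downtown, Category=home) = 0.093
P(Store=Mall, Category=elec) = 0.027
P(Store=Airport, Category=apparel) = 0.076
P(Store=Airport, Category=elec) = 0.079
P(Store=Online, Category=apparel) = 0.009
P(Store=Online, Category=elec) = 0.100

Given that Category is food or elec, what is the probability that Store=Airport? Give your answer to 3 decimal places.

0.273

P(Category=food) = 0.012 + 0.075 + 0.035 + 0.028 + 0.012 = 0.162.
P(Category=elec) = 0.018 + 0.027 + 0.079 + 0.032 + 0.100 = 0.256.
P(Category ∈ {food, elec}) = 0.162 + 0.256 = 0.418; P(Store=Airport, Category ∈ {food, elec}) = 0.035 + 0.079 = 0.114.
P(Store=Airport | Category ∈ {food, elec}) = 0.114/0.418 = 0.273.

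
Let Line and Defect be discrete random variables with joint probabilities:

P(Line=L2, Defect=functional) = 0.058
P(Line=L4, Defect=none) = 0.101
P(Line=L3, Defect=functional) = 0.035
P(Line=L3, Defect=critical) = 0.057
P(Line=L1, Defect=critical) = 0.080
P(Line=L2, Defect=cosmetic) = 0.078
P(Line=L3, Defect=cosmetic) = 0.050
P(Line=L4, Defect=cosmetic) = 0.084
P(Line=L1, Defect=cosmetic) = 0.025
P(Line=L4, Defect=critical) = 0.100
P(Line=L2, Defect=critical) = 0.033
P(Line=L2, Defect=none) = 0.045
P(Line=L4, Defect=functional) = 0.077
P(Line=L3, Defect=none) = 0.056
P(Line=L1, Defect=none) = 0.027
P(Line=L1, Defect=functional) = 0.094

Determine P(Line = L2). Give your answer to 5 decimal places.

P(Line=L2) = 0.045 + 0.078 + 0.058 + 0.033 = 0.214.

0.21400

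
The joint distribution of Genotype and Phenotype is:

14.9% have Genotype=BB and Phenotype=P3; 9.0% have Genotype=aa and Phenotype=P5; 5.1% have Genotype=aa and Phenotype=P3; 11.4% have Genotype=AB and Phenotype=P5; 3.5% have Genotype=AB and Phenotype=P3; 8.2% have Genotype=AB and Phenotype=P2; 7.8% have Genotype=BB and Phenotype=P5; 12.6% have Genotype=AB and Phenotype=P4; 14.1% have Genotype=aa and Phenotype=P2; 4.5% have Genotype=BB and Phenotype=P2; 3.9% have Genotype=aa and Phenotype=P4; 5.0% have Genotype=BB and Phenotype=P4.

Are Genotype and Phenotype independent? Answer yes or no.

no

P(Genotype=BB) = 0.322 and P(Phenotype=P3) = 0.235, so their product is 0.07567, but P(Genotype=BB, Phenotype=P3) = 0.149. Since these differ, Genotype and Phenotype are not independent.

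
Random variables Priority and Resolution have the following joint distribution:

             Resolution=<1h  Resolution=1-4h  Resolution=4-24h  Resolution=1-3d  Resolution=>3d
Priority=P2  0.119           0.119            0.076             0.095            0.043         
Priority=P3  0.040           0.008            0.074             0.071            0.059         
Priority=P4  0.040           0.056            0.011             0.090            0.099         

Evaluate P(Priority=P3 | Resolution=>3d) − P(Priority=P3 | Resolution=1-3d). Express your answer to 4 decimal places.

P(Resolution=>3d) = 0.043 + 0.059 + 0.099 = 0.201; P(Priority=P3 | Resolution=>3d) = 0.059/0.201 = 0.29353.
P(Resolution=1-3d) = 0.095 + 0.071 + 0.090 = 0.256; P(Priority=P3 | Resolution=1-3d) = 0.071/0.256 = 0.27734.
Difference = 0.0162.

0.0162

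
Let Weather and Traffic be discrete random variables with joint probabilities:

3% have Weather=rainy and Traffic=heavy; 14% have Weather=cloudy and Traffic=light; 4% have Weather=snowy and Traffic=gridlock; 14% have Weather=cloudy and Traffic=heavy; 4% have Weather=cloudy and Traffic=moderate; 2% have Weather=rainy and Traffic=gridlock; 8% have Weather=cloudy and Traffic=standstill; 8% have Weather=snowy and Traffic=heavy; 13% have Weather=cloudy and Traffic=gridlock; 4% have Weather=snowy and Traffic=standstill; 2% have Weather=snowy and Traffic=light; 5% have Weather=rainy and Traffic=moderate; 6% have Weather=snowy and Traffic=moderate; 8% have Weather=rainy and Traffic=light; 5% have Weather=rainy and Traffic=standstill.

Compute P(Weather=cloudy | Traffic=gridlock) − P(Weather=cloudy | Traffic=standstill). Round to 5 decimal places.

0.21362

P(Traffic=gridlock) = 0.13 + 0.02 + 0.04 = 0.19; P(Weather=cloudy | Traffic=gridlock) = 0.13/0.19 = 0.684211.
P(Traffic=standstill) = 0.08 + 0.05 + 0.04 = 0.17; P(Weather=cloudy | Traffic=standstill) = 0.08/0.17 = 0.470588.
Difference = 0.21362.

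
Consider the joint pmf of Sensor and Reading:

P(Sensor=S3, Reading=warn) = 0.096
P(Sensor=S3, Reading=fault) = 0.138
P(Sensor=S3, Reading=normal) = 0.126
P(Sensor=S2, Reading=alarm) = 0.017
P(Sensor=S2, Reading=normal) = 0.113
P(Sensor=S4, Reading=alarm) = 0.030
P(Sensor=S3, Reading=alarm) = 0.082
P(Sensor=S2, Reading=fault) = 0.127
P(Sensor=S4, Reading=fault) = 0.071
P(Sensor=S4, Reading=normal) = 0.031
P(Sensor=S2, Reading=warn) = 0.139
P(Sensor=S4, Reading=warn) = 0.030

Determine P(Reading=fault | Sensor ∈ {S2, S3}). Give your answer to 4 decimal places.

0.3162

P(Sensor=S2) = 0.113 + 0.139 + 0.017 + 0.127 = 0.396.
P(Sensor=S3) = 0.126 + 0.096 + 0.082 + 0.138 = 0.442.
P(Sensor ∈ {S2, S3}) = 0.396 + 0.442 = 0.838; P(Reading=fault, Sensor ∈ {S2, S3}) = 0.127 + 0.138 = 0.265.
P(Reading=fault | Sensor ∈ {S2, S3}) = 0.265/0.838 = 0.3162.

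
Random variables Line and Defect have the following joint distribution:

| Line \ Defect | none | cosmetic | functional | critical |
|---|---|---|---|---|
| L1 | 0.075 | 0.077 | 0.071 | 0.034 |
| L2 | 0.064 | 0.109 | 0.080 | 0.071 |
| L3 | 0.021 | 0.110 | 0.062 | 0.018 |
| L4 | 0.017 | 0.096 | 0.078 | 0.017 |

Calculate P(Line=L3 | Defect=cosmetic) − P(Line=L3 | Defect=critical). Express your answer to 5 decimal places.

0.15204

P(Defect=cosmetic) = 0.077 + 0.109 + 0.110 + 0.096 = 0.392; P(Line=L3 | Defect=cosmetic) = 0.110/0.392 = 0.280612.
P(Defect=critical) = 0.034 + 0.071 + 0.018 + 0.017 = 0.140; P(Line=L3 | Defect=critical) = 0.018/0.140 = 0.128571.
Difference = 0.15204.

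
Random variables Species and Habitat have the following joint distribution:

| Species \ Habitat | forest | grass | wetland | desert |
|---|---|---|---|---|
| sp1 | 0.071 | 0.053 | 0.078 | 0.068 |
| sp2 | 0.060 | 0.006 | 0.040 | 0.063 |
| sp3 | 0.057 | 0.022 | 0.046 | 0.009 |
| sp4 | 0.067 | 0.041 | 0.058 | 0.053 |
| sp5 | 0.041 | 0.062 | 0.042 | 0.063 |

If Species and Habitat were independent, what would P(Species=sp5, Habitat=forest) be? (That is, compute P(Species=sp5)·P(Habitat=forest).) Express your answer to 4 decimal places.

0.0616

P(Species=sp5) = 0.041 + 0.062 + 0.042 + 0.063 = 0.208.
P(Habitat=forest) = 0.071 + 0.060 + 0.057 + 0.067 + 0.041 = 0.296.
Product: 0.208 × 0.296 = 0.0616.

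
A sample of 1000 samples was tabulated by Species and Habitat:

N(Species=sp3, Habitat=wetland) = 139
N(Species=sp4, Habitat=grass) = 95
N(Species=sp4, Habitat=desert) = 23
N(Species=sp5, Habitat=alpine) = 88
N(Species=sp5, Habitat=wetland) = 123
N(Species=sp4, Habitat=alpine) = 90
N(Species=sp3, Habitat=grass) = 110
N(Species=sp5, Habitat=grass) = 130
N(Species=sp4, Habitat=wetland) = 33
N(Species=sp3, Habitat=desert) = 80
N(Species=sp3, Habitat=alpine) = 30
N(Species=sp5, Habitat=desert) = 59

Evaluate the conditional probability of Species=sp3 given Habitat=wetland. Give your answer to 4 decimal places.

Total with Habitat=wetland: 139 + 33 + 123 = 295.
P(Species=sp3 | Habitat=wetland) = 139/295 = 0.4712.

0.4712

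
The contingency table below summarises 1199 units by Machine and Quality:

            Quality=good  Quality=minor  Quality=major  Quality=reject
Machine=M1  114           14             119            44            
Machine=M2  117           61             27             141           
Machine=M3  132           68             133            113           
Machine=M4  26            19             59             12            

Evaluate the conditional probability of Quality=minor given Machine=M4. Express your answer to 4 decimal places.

0.1638

Total with Machine=M4: 26 + 19 + 59 + 12 = 116.
P(Quality=minor | Machine=M4) = 19/116 = 0.1638.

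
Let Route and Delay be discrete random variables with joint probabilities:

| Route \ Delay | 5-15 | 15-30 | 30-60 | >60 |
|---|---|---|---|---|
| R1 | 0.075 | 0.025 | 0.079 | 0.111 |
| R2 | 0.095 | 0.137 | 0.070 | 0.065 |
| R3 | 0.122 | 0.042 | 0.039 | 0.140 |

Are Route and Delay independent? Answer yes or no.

P(Route=R2) = 0.367 and P(Delay=15-30) = 0.204, so their product is 0.07487, but P(Route=R2, Delay=15-30) = 0.137. Since these differ, Route and Delay are not independent.

no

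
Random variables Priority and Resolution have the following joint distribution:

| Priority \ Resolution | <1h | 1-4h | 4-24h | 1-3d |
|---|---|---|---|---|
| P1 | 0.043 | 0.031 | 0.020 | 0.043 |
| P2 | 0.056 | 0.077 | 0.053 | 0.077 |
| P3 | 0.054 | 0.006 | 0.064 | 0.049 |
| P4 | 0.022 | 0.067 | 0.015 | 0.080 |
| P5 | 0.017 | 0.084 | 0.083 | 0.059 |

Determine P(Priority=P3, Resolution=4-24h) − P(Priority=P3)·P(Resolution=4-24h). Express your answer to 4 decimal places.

0.0233

P(Priority=P3) = 0.054 + 0.006 + 0.064 + 0.049 = 0.173.
P(Resolution=4-24h) = 0.020 + 0.053 + 0.064 + 0.015 + 0.083 = 0.235.
P(Priority=P3, Resolution=4-24h) − P(Priority=P3)P(Resolution=4-24h) = 0.064 − 0.173×0.235 = 0.0233.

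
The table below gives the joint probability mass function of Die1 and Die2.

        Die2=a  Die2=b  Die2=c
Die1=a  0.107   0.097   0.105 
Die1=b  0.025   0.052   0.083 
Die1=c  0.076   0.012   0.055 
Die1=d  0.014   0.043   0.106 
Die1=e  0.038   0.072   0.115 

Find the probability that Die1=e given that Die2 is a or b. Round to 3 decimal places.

P(Die2=a) = 0.107 + 0.025 + 0.076 + 0.014 + 0.038 = 0.260.
P(Die2=b) = 0.097 + 0.052 + 0.012 + 0.043 + 0.072 = 0.276.
P(Die2 ∈ {a, b}) = 0.260 + 0.276 = 0.536; P(Die1=e, Die2 ∈ {a, b}) = 0.038 + 0.072 = 0.110.
P(Die1=e | Die2 ∈ {a, b}) = 0.110/0.536 = 0.205.

0.205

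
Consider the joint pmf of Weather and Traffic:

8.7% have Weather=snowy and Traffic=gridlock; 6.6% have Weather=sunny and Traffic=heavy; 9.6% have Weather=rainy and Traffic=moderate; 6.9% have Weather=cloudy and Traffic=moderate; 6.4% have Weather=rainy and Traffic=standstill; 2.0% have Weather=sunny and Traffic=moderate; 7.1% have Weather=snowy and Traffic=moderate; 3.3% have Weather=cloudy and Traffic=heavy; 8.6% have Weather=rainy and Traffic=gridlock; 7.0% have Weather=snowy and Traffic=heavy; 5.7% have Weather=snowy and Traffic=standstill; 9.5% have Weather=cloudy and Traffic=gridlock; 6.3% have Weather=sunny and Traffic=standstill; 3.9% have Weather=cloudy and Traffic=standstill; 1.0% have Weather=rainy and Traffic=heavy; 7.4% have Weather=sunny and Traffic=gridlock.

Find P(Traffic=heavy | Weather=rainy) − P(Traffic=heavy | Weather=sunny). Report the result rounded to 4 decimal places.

-0.2569

P(Weather=rainy) = 0.096 + 0.010 + 0.086 + 0.064 = 0.256; P(Traffic=heavy | Weather=rainy) = 0.010/0.256 = 0.03906.
P(Weather=sunny) = 0.020 + 0.066 + 0.074 + 0.063 = 0.223; P(Traffic=heavy | Weather=sunny) = 0.066/0.223 = 0.29596.
Difference = -0.2569.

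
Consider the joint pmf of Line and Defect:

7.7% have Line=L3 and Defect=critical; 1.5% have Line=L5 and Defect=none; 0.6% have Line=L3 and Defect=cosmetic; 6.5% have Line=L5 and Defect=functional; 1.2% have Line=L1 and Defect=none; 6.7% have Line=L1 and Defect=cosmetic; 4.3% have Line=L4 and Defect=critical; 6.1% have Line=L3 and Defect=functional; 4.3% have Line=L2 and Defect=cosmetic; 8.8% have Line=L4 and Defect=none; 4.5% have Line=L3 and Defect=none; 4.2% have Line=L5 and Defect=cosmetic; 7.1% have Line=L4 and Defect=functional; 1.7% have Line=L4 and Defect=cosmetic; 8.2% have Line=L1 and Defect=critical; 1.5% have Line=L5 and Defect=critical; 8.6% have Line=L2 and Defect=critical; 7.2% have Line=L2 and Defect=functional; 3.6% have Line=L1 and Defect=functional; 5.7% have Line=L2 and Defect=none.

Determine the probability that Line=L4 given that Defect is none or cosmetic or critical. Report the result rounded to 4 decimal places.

0.2129

P(Defect=none) = 0.012 + 0.057 + 0.045 + 0.088 + 0.015 = 0.217.
P(Defect=cosmetic) = 0.067 + 0.043 + 0.006 + 0.017 + 0.042 = 0.175.
P(Defect=critical) = 0.082 + 0.086 + 0.077 + 0.043 + 0.015 = 0.303.
P(Defect ∈ {none, cosmetic, critical}) = 0.217 + 0.175 + 0.303 = 0.695; P(Line=L4, Defect ∈ {none, cosmetic, critical}) = 0.088 + 0.017 + 0.043 = 0.148.
P(Line=L4 | Defect ∈ {none, cosmetic, critical}) = 0.148/0.695 = 0.2129.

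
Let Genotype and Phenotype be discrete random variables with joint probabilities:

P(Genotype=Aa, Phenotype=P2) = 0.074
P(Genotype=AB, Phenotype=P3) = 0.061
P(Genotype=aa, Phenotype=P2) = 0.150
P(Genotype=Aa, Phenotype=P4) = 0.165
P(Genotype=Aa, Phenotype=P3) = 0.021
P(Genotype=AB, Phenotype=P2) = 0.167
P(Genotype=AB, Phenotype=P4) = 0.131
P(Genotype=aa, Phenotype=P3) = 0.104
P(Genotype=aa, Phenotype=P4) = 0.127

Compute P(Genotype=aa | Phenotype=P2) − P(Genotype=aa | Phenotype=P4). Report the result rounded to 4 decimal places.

0.0834

P(Phenotype=P2) = 0.074 + 0.150 + 0.167 = 0.391; P(Genotype=aa | Phenotype=P2) = 0.150/0.391 = 0.38363.
P(Phenotype=P4) = 0.165 + 0.127 + 0.131 = 0.423; P(Genotype=aa | Phenotype=P4) = 0.127/0.423 = 0.30024.
Difference = 0.0834.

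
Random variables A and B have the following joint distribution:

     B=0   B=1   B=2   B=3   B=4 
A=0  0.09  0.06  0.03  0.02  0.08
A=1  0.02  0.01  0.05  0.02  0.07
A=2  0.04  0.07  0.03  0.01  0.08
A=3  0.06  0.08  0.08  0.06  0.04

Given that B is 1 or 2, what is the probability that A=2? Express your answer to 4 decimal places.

0.2439

P(B=1) = 0.06 + 0.01 + 0.07 + 0.08 = 0.22.
P(B=2) = 0.03 + 0.05 + 0.03 + 0.08 = 0.19.
P(B ∈ {1, 2}) = 0.22 + 0.19 = 0.41; P(A=2, B ∈ {1, 2}) = 0.07 + 0.03 = 0.10.
P(A=2 | B ∈ {1, 2}) = 0.10/0.41 = 0.2439.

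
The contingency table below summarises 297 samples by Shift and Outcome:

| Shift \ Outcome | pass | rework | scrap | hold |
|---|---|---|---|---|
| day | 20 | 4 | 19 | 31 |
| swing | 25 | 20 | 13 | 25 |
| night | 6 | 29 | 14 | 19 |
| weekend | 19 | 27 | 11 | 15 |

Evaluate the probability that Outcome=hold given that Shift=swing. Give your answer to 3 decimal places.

Total with Shift=swing: 25 + 20 + 13 + 25 = 83.
P(Outcome=hold | Shift=swing) = 25/83 = 0.301.

0.301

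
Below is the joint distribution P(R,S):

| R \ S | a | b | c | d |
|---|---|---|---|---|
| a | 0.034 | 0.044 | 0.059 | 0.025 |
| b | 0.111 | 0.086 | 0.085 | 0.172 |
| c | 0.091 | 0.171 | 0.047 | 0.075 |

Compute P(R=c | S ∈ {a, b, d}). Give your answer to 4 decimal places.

0.4166

P(S=a) = 0.034 + 0.111 + 0.091 = 0.236.
P(S=b) = 0.044 + 0.086 + 0.171 = 0.301.
P(S=d) = 0.025 + 0.172 + 0.075 = 0.272.
P(S ∈ {a, b, d}) = 0.236 + 0.301 + 0.272 = 0.809; P(R=c, S ∈ {a, b, d}) = 0.091 + 0.171 + 0.075 = 0.337.
P(R=c | S ∈ {a, b, d}) = 0.337/0.809 = 0.4166.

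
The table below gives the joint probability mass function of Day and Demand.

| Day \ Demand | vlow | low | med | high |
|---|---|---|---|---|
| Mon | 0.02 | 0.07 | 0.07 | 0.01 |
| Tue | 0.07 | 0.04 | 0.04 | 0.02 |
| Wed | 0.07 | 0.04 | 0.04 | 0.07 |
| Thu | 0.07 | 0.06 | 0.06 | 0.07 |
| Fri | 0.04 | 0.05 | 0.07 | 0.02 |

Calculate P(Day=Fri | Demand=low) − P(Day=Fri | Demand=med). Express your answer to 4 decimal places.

P(Demand=low) = 0.07 + 0.04 + 0.04 + 0.06 + 0.05 = 0.26; P(Day=Fri | Demand=low) = 0.05/0.26 = 0.19231.
P(Demand=med) = 0.07 + 0.04 + 0.04 + 0.06 + 0.07 = 0.28; P(Day=Fri | Demand=med) = 0.07/0.28 = 0.25000.
Difference = -0.0577.

-0.0577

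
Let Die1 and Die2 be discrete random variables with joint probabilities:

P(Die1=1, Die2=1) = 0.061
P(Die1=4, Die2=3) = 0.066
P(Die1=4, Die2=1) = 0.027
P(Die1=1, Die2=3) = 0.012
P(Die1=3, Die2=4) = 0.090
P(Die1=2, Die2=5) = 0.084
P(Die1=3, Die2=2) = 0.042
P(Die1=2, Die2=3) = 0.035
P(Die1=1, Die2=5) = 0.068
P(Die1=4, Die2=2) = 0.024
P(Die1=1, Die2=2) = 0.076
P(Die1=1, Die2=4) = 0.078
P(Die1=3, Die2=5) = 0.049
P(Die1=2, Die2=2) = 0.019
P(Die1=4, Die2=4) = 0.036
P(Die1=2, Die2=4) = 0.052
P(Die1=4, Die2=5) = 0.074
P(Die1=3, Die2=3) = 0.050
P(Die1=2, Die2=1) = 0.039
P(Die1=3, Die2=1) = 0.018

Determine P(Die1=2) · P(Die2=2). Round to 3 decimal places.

0.037

P(Die1=2) = 0.039 + 0.019 + 0.035 + 0.052 + 0.084 = 0.229.
P(Die2=2) = 0.076 + 0.019 + 0.042 + 0.024 = 0.161.
Product: 0.229 × 0.161 = 0.037.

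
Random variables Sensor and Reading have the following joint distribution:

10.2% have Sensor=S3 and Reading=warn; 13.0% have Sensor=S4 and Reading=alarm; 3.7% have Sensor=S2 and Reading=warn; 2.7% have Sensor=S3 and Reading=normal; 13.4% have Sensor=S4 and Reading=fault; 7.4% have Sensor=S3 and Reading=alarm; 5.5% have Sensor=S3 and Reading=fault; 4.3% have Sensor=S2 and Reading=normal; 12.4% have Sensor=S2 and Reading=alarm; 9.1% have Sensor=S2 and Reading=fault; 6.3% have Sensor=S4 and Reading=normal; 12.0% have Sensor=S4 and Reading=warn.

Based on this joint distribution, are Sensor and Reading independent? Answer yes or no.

P(Sensor=S2) = 0.295 and P(Reading=warn) = 0.259, so their product is 0.07641, but P(Sensor=S2, Reading=warn) = 0.037. Since these differ, Sensor and Reading are not independent.

no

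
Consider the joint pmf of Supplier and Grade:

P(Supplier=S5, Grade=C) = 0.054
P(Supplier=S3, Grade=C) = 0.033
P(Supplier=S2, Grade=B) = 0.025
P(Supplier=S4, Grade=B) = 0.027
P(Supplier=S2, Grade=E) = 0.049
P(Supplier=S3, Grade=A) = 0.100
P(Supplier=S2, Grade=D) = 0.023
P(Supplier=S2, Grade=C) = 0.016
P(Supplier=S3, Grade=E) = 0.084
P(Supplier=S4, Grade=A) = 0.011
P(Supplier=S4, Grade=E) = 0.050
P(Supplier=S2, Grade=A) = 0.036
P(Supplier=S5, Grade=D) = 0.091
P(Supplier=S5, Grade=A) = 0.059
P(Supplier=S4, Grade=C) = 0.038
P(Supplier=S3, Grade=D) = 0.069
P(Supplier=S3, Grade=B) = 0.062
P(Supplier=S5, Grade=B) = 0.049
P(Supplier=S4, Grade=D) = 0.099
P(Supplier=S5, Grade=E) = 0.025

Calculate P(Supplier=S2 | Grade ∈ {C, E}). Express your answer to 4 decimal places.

0.1862

P(Grade=C) = 0.016 + 0.033 + 0.038 + 0.054 = 0.141.
P(Grade=E) = 0.049 + 0.084 + 0.050 + 0.025 = 0.208.
P(Grade ∈ {C, E}) = 0.141 + 0.208 = 0.349; P(Supplier=S2, Grade ∈ {C, E}) = 0.016 + 0.049 = 0.065.
P(Supplier=S2 | Grade ∈ {C, E}) = 0.065/0.349 = 0.1862.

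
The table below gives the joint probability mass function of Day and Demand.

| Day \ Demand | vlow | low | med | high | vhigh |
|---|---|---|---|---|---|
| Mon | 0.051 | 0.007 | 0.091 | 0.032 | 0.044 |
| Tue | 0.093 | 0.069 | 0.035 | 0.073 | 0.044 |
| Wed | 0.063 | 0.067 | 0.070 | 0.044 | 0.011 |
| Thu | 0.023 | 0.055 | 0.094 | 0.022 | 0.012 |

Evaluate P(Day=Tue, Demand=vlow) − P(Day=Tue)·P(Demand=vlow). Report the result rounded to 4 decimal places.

0.0208

P(Day=Tue) = 0.093 + 0.069 + 0.035 + 0.073 + 0.044 = 0.314.
P(Demand=vlow) = 0.051 + 0.093 + 0.063 + 0.023 = 0.230.
P(Day=Tue, Demand=vlow) − P(Day=Tue)P(Demand=vlow) = 0.093 − 0.314×0.230 = 0.0208.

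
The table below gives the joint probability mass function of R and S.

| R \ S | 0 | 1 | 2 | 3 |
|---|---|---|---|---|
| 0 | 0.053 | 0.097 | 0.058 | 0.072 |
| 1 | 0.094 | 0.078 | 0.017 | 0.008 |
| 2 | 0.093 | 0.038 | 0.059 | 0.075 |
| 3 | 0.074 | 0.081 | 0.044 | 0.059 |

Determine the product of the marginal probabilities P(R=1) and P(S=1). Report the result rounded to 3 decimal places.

P(R=1) = 0.094 + 0.078 + 0.017 + 0.008 = 0.197.
P(S=1) = 0.097 + 0.078 + 0.038 + 0.081 = 0.294.
Product: 0.197 × 0.294 = 0.058.

0.058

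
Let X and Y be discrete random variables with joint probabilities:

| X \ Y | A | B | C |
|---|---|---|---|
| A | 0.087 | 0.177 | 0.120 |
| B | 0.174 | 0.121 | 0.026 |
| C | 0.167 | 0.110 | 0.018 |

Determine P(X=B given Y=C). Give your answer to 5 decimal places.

P(Y=C) = 0.120 + 0.026 + 0.018 = 0.164.
P(X=B | Y=C) = 0.026/0.164 = 0.15854.

0.15854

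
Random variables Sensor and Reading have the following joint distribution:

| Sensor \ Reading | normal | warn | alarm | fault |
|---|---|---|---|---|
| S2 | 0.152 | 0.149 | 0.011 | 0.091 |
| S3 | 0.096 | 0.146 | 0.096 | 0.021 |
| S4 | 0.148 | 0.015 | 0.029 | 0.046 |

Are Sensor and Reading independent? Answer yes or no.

no

P(Sensor=S4) = 0.238 and P(Reading=warn) = 0.310, so their product is 0.07378, but P(Sensor=S4, Reading=warn) = 0.015. Since these differ, Sensor and Reading are not independent.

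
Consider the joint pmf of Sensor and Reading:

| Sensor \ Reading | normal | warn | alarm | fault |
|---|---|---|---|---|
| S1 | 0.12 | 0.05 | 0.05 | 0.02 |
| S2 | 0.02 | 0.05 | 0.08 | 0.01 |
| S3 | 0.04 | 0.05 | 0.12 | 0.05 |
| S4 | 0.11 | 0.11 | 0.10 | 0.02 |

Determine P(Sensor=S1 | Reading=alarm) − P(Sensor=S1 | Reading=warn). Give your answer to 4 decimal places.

-0.0495

P(Reading=alarm) = 0.05 + 0.08 + 0.12 + 0.10 = 0.35; P(Sensor=S1 | Reading=alarm) = 0.05/0.35 = 0.14286.
P(Reading=warn) = 0.05 + 0.05 + 0.05 + 0.11 = 0.26; P(Sensor=S1 | Reading=warn) = 0.05/0.26 = 0.19231.
Difference = -0.0495.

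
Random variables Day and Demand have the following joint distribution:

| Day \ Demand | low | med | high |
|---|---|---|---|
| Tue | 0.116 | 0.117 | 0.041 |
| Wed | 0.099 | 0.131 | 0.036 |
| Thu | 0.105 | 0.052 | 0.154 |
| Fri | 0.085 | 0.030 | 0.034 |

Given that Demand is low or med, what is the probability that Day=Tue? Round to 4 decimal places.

P(Demand=low) = 0.116 + 0.099 + 0.105 + 0.085 = 0.405.
P(Demand=med) = 0.117 + 0.131 + 0.052 + 0.030 = 0.330.
P(Demand ∈ {low, med}) = 0.405 + 0.330 = 0.735; P(Day=Tue, Demand ∈ {low, med}) = 0.116 + 0.117 = 0.233.
P(Day=Tue | Demand ∈ {low, med}) = 0.233/0.735 = 0.3170.

0.3170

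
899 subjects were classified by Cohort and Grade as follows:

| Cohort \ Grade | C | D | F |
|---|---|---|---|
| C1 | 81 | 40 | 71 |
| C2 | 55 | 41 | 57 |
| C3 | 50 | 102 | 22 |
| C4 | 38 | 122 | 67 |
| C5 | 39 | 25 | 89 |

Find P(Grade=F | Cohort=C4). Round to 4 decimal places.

0.2952

Total with Cohort=C4: 38 + 122 + 67 = 227.
P(Grade=F | Cohort=C4) = 67/227 = 0.2952.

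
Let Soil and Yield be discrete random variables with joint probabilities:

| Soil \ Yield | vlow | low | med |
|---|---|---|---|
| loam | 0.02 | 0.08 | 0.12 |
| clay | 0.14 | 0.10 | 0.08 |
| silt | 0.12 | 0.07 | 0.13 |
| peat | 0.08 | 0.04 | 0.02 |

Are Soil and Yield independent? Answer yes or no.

P(Soil=loam) = 0.22 and P(Yield=vlow) = 0.36, so their product is 0.0792, but P(Soil=loam, Yield=vlow) = 0.02. Since these differ, Soil and Yield are not independent.

no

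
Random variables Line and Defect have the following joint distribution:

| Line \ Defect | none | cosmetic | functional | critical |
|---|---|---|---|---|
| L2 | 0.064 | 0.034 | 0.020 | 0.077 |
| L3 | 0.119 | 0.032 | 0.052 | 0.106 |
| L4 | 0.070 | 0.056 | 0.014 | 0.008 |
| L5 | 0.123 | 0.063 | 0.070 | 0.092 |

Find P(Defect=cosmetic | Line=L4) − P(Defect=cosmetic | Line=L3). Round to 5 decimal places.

P(Line=L4) = 0.070 + 0.056 + 0.014 + 0.008 = 0.148; P(Defect=cosmetic | Line=L4) = 0.056/0.148 = 0.378378.
P(Line=L3) = 0.119 + 0.032 + 0.052 + 0.106 = 0.309; P(Defect=cosmetic | Line=L3) = 0.032/0.309 = 0.103560.
Difference = 0.27482.

0.27482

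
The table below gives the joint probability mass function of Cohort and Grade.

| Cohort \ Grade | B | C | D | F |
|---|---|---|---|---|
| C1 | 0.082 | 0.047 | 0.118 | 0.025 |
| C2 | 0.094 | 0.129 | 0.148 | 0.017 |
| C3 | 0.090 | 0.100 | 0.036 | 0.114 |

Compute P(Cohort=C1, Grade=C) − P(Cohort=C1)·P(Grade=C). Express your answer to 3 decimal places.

P(Cohort=C1) = 0.082 + 0.047 + 0.118 + 0.025 = 0.272.
P(Grade=C) = 0.047 + 0.129 + 0.100 = 0.276.
P(Cohort=C1, Grade=C) − P(Cohort=C1)P(Grade=C) = 0.047 − 0.272×0.276 = -0.028.

-0.028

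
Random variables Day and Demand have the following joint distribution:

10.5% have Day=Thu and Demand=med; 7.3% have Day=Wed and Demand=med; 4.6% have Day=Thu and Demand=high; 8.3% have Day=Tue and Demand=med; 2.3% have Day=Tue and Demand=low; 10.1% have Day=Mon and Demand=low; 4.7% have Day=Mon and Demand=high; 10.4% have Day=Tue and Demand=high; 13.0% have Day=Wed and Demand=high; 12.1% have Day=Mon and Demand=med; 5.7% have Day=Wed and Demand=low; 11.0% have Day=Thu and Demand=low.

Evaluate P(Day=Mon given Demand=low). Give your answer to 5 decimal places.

P(Demand=low) = 0.101 + 0.023 + 0.057 + 0.110 = 0.291.
P(Day=Mon | Demand=low) = 0.101/0.291 = 0.34708.

0.34708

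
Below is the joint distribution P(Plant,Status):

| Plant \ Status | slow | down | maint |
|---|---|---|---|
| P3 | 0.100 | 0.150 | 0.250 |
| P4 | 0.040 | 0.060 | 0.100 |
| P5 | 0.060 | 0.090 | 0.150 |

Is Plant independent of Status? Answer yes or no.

yes

Every cell satisfies P(Plant,Status) = P(Plant)·P(Status). For instance P(Plant=P4) = 0.200, P(Status=down) = 0.300, and 0.200×0.300 = 0.060 matches the joint entry. So Plant and Status are independent.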